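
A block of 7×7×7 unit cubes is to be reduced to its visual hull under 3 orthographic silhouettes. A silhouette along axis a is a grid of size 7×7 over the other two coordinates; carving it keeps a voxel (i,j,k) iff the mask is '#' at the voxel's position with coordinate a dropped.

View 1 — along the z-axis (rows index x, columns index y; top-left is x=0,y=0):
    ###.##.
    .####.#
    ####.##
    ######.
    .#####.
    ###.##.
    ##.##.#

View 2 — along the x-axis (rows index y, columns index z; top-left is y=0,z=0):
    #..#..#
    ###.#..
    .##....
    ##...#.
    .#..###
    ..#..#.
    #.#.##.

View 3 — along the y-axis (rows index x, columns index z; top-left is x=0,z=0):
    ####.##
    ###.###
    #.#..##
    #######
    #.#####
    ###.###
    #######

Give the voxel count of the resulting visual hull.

103 voxels

initial block: 7^3 = 343
after view 1 [z-axis, 37 of 49 cells solid] → remaining = 259
after view 2 [x-axis, 22 of 49 cells solid] → remaining = 116
after view 3 [y-axis, 42 of 49 cells solid] → remaining = 103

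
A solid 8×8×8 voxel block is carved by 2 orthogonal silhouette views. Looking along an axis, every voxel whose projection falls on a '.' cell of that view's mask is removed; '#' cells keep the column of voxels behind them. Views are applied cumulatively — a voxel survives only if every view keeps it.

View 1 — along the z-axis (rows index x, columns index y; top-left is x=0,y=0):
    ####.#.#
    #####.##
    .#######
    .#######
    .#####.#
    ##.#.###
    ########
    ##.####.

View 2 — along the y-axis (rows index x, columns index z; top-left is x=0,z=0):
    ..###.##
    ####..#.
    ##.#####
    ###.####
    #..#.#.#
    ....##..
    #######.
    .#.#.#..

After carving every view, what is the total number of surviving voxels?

remaining voxels: 273

initial block: 8^3 = 512
  1. axis=2 (XY plane), |mask|=53  ⇒  voxels=424
  2. axis=1 (XZ plane), |mask|=40  ⇒  voxels=273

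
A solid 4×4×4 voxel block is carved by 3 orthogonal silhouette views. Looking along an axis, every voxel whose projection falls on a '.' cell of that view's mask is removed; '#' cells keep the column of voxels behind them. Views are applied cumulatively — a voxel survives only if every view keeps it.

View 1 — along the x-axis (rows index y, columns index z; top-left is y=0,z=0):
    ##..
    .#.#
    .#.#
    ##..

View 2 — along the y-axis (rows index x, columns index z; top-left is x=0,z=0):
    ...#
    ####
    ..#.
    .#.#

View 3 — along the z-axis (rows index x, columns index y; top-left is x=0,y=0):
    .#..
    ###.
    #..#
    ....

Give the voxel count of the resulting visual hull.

7 voxels

before carving: 64 voxels (4×4×4)
step 1: project along x, AND mask (8/16) → |grid| = 32
step 2: project along y, AND mask (8/16) → |grid| = 16
step 3: project along z, AND mask (6/16) → |grid| = 7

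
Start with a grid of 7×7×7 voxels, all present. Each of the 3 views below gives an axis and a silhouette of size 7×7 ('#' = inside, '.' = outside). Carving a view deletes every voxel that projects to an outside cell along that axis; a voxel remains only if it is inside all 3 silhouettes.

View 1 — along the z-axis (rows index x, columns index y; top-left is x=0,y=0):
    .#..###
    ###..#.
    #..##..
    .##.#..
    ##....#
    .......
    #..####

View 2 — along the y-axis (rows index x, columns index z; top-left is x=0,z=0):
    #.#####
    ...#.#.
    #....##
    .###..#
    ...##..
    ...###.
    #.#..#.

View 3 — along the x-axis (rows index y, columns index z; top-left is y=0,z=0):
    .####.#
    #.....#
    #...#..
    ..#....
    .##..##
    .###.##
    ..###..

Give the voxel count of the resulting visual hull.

remaining voxels: 33

full grid |V| = 343
carve view 1 (along z, XY-mask fill 22/49): 154 voxels remain
carve view 2 (along y, XZ-mask fill 23/49): 74 voxels remain
carve view 3 (along x, YZ-mask fill 22/49): 33 voxels remain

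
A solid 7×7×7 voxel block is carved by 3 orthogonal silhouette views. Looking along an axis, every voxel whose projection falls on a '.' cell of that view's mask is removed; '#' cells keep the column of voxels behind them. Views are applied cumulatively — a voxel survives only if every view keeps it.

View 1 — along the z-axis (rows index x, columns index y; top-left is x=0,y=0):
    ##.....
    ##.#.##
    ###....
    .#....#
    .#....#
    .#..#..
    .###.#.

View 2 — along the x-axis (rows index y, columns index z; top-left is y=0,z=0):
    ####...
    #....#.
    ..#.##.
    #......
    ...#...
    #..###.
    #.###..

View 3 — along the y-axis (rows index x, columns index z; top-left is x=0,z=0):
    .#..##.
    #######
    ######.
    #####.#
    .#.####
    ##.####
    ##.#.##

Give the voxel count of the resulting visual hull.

initial block: 7^3 = 343
step 1: project along z, AND mask (20/49) → |grid| = 140
step 2: project along x, AND mask (19/49) → |grid| = 55
step 3: project along y, AND mask (38/49) → |grid| = 44

remaining voxels: 44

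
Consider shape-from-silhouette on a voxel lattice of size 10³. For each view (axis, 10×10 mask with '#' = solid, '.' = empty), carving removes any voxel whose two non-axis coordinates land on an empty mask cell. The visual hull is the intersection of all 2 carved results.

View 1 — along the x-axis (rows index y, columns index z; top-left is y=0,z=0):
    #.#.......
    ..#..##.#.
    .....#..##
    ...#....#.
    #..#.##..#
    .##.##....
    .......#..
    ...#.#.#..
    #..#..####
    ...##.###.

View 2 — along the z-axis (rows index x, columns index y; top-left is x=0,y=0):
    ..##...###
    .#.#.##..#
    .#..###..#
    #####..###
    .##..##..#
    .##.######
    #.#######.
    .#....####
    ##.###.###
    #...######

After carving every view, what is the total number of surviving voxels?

full grid |V| = 1000
V1 x: intersect with YZ mask (35 set) -- 350 left
V2 z: intersect with XY mask (64 set) -- 234 left

voxel count = 234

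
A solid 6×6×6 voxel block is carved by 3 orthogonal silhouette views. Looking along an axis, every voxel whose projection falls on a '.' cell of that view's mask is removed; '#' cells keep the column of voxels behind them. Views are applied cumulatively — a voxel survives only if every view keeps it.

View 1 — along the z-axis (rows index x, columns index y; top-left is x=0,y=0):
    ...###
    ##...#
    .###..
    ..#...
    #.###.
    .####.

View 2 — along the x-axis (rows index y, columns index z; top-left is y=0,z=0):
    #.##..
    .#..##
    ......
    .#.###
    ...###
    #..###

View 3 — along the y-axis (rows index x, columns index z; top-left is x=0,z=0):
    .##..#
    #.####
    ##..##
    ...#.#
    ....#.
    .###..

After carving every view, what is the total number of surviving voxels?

voxel count = 25

start: 6×6×6 = 216 voxels
  1. axis=2 (XY plane), |mask|=18  ⇒  voxels=108
  2. axis=0 (YZ plane), |mask|=17  ⇒  voxels=48
  3. axis=1 (XZ plane), |mask|=18  ⇒  voxels=25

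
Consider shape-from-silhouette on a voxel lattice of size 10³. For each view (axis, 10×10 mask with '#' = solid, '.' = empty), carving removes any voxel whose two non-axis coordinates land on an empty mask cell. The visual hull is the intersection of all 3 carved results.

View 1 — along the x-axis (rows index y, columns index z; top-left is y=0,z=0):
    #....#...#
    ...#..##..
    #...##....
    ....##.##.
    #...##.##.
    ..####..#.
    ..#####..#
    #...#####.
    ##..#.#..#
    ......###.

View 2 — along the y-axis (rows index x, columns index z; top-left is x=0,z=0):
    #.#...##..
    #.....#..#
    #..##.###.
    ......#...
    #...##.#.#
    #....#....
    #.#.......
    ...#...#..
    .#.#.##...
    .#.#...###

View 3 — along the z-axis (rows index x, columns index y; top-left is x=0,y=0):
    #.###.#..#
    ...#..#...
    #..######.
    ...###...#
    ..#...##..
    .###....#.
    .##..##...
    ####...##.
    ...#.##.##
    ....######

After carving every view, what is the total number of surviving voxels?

initial block: 10^3 = 1000
[1] x-view keeps 43 columns → grid now 430
[2] y-view keeps 34 columns → grid now 152
[3] z-view keeps 47 columns → grid now 76

76 voxels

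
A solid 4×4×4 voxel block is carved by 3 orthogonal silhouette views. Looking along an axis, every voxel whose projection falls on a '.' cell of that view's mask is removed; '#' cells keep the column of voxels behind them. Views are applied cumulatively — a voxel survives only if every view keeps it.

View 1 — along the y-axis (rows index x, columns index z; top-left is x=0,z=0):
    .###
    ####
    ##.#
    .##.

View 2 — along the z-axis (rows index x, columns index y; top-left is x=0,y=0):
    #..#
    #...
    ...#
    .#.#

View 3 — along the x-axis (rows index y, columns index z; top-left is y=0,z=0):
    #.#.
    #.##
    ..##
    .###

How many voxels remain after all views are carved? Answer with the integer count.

voxel count = 11

start: 4×4×4 = 64 voxels
V1 y: intersect with XZ mask (12 set) -- 48 left
V2 z: intersect with XY mask (6 set) -- 17 left
V3 x: intersect with YZ mask (10 set) -- 11 left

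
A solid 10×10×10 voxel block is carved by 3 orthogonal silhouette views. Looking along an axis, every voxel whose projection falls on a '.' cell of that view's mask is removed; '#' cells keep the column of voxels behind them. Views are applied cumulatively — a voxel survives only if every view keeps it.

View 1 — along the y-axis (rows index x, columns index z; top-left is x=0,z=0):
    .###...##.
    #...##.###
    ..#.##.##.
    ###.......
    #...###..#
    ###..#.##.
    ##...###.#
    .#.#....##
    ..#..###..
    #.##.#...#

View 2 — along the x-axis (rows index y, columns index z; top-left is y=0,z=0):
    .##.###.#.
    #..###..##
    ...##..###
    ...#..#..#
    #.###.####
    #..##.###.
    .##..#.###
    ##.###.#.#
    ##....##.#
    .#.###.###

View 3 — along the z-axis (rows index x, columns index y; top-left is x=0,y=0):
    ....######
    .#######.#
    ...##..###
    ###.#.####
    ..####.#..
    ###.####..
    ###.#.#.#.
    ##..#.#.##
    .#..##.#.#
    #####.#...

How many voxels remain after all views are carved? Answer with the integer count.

before carving: 1000 voxels (10×10×10)
carve view 1 (along y, XZ-mask fill 49/100): 490 voxels remain
carve view 2 (along x, YZ-mask fill 59/100): 282 voxels remain
carve view 3 (along z, XY-mask fill 62/100): 182 voxels remain

|visual hull| = 182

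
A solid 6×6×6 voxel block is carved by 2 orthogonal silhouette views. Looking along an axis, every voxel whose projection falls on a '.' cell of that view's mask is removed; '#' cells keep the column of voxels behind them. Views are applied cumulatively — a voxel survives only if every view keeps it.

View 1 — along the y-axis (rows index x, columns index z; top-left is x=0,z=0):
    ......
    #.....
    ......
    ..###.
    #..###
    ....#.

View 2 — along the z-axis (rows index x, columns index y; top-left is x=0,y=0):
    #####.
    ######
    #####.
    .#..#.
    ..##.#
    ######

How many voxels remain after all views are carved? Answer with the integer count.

30 voxels

full grid |V| = 216
  1. axis=1 (XZ plane), |mask|=9  ⇒  voxels=54
  2. axis=2 (XY plane), |mask|=27  ⇒  voxels=30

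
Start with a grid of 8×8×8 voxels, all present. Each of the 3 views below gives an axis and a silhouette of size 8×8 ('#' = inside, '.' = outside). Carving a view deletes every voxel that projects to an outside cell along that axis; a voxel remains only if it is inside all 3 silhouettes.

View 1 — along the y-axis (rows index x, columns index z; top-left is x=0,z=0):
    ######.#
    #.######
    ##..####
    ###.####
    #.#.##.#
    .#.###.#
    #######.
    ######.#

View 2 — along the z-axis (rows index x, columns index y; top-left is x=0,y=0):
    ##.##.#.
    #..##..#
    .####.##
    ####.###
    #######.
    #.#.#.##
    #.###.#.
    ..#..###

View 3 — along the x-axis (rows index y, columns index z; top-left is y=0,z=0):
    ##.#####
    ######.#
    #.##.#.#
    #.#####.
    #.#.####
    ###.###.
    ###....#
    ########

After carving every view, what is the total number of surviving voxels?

voxel count = 208

initial block: 8^3 = 512
V1 y: intersect with XZ mask (51 set) -- 408 left
V2 z: intersect with XY mask (43 set) -- 271 left
V3 x: intersect with YZ mask (49 set) -- 208 left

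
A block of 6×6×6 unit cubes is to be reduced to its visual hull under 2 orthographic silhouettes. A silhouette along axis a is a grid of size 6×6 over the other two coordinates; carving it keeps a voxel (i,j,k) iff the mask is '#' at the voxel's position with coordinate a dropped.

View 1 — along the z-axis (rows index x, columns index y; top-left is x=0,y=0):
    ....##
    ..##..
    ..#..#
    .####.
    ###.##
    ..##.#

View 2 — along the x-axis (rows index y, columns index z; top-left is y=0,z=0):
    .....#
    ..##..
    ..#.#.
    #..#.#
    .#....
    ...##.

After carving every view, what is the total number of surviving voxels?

voxel count = 35

initial block: 6^3 = 216
[1] z-view keeps 18 columns → grid now 108
[2] x-view keeps 11 columns → grid now 35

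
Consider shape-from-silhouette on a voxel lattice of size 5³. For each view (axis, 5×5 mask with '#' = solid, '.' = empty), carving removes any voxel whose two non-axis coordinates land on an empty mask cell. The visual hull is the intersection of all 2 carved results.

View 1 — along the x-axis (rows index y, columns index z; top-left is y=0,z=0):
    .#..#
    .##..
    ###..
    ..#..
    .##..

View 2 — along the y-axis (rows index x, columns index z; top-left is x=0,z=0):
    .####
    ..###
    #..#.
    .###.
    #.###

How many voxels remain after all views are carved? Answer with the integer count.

start: 5×5×5 = 125 voxels
carve view 1 (along x, YZ-mask fill 10/25): 50 voxels remain
carve view 2 (along y, XZ-mask fill 16/25): 29 voxels remain

|visual hull| = 29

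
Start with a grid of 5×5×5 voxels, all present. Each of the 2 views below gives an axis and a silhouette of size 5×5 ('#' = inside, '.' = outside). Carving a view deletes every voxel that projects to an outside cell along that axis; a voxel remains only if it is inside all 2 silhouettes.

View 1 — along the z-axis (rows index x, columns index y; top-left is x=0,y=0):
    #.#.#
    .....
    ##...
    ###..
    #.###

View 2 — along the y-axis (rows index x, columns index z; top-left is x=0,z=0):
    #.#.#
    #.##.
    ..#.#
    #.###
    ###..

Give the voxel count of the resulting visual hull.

before carving: 125 voxels (5×5×5)
carve view 1 (along z, XY-mask fill 12/25): 60 voxels remain
carve view 2 (along y, XZ-mask fill 15/25): 37 voxels remain

37 voxels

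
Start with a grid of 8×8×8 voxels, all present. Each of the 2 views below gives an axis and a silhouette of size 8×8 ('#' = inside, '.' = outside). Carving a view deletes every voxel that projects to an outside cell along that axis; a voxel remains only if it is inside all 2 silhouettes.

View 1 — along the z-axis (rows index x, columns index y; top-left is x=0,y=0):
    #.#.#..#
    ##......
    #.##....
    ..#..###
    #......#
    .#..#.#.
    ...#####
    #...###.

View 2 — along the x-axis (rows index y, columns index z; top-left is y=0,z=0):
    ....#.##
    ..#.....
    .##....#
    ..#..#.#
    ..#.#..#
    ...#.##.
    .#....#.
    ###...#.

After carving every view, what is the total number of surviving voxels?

77 voxels

before carving: 512 voxels (8×8×8)
step 1: project along z, AND mask (27/64) → |grid| = 216
step 2: project along x, AND mask (22/64) → |grid| = 77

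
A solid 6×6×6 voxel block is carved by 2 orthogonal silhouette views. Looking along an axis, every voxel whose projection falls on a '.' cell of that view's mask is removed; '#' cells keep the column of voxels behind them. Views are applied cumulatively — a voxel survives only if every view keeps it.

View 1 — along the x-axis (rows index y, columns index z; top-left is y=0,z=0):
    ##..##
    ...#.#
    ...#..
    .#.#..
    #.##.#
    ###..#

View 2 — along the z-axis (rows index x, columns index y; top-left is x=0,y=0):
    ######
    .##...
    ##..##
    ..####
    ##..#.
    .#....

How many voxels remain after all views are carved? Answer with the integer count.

initial block: 6^3 = 216
step 1: project along x, AND mask (17/36) → |grid| = 102
step 2: project along z, AND mask (20/36) → |grid| = 57

|visual hull| = 57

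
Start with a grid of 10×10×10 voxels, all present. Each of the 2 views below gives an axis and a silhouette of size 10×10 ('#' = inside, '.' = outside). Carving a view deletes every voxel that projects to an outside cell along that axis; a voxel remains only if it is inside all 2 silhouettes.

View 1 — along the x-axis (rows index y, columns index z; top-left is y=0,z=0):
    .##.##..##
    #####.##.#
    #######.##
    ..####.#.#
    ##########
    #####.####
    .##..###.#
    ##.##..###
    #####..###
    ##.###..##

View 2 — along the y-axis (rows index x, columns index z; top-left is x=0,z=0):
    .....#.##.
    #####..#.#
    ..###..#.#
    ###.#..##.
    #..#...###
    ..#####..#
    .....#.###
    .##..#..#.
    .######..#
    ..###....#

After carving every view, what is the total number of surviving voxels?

402 voxels

before carving: 1000 voxels (10×10×10)
[1] x-view keeps 76 columns → grid now 760
[2] y-view keeps 51 columns → grid now 402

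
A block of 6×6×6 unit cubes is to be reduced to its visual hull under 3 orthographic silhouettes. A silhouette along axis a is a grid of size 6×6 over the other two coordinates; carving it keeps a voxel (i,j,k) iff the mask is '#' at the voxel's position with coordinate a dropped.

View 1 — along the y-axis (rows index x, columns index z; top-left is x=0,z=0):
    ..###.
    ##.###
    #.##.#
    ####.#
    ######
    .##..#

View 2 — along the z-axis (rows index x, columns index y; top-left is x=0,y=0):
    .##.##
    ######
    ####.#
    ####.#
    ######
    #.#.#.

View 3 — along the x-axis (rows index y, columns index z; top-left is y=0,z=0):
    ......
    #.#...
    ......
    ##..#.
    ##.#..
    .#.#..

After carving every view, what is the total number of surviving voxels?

remaining voxels: 33

full grid |V| = 216
after view 1 [y-axis, 26 of 36 cells solid] → remaining = 156
after view 2 [z-axis, 29 of 36 cells solid] → remaining = 132
after view 3 [x-axis, 10 of 36 cells solid] → remaining = 33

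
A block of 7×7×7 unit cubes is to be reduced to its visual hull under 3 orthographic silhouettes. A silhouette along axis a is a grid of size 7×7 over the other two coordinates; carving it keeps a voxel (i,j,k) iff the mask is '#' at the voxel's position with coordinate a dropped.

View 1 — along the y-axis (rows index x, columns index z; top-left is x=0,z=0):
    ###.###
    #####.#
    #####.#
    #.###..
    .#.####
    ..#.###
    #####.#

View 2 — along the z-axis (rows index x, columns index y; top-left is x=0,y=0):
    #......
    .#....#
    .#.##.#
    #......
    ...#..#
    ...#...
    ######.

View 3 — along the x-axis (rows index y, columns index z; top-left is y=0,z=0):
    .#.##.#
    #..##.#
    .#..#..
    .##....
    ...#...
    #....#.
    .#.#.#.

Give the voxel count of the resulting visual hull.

before carving: 343 voxels (7×7×7)
V1 y: intersect with XZ mask (37 set) -- 259 left
V2 z: intersect with XY mask (17 set) -- 96 left
V3 x: intersect with YZ mask (18 set) -- 39 left

voxel count = 39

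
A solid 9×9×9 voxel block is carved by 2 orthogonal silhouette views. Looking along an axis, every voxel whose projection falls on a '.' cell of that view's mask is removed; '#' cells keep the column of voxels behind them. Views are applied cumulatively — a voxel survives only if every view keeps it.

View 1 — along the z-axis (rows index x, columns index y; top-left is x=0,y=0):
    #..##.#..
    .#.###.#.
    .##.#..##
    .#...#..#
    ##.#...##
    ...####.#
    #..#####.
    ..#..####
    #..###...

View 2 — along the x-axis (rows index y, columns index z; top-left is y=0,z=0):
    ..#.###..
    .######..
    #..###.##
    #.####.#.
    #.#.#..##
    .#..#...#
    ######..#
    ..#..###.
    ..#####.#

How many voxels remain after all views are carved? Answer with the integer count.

|visual hull| = 214

initial block: 9^3 = 729
V1 z: intersect with XY mask (42 set) -- 378 left
V2 x: intersect with YZ mask (47 set) -- 214 left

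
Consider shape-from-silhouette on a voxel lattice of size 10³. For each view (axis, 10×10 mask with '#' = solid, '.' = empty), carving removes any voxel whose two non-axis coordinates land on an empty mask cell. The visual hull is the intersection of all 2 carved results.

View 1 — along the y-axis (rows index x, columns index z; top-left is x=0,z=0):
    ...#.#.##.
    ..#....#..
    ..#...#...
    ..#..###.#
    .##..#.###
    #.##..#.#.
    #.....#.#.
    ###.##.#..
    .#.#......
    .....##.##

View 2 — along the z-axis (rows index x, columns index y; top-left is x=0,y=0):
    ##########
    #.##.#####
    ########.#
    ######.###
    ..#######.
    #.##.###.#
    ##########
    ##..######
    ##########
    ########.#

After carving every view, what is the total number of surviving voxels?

before carving: 1000 voxels (10×10×10)
after view 1 [y-axis, 39 of 100 cells solid] → remaining = 390
after view 2 [z-axis, 87 of 100 cells solid] → remaining = 330

|visual hull| = 330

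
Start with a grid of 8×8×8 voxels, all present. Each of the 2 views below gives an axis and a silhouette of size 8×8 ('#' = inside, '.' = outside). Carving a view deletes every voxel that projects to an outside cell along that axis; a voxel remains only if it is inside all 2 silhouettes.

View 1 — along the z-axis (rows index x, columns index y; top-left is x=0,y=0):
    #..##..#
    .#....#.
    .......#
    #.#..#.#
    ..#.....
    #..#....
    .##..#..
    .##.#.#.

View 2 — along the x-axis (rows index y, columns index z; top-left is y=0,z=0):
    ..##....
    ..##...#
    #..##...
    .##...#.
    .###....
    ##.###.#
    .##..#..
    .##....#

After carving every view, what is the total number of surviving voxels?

initial block: 8^3 = 512
after view 1 [z-axis, 21 of 64 cells solid] → remaining = 168
after view 2 [x-axis, 26 of 64 cells solid] → remaining = 66

remaining voxels: 66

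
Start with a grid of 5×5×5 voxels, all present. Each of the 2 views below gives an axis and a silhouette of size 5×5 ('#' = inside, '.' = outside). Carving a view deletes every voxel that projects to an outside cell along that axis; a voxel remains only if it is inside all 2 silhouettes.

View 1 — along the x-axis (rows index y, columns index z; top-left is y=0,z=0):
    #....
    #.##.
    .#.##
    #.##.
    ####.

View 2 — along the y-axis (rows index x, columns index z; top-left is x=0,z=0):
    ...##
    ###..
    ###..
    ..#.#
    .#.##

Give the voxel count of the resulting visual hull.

before carving: 125 voxels (5×5×5)
V1 x: intersect with YZ mask (14 set) -- 70 left
V2 y: intersect with XZ mask (13 set) -- 34 left

remaining voxels: 34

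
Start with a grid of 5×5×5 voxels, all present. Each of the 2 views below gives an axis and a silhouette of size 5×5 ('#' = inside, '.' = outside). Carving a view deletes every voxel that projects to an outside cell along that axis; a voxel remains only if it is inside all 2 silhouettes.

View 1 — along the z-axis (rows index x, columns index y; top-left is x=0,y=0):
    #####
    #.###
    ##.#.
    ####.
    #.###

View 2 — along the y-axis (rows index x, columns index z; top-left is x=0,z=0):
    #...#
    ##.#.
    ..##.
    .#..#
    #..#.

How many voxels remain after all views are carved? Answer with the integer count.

|visual hull| = 44

start: 5×5×5 = 125 voxels
  1. axis=2 (XY plane), |mask|=20  ⇒  voxels=100
  2. axis=1 (XZ plane), |mask|=11  ⇒  voxels=44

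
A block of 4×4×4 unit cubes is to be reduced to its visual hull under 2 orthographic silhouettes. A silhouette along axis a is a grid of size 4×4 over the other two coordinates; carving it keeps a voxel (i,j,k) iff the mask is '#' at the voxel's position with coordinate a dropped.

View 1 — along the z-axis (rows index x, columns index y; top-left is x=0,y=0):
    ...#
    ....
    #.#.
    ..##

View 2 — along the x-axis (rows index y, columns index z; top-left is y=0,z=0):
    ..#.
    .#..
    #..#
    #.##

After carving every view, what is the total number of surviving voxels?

start: 4×4×4 = 64 voxels
after view 1 [z-axis, 5 of 16 cells solid] → remaining = 20
after view 2 [x-axis, 7 of 16 cells solid] → remaining = 11

voxel count = 11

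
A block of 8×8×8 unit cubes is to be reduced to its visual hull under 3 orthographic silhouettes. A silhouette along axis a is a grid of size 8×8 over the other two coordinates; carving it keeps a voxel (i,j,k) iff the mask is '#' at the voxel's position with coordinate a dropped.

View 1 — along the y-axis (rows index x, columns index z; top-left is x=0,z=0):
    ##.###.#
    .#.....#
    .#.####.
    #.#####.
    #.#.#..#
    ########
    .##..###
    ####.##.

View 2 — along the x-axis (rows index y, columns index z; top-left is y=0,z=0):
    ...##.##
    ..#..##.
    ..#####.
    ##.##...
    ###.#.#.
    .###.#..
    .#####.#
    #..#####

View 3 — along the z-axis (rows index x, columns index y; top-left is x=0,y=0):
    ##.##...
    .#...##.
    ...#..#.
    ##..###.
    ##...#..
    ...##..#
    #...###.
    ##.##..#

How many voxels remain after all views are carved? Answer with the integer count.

initial block: 8^3 = 512
[1] y-view keeps 42 columns → grid now 336
[2] x-view keeps 37 columns → grid now 194
[3] z-view keeps 29 columns → grid now 85

|visual hull| = 85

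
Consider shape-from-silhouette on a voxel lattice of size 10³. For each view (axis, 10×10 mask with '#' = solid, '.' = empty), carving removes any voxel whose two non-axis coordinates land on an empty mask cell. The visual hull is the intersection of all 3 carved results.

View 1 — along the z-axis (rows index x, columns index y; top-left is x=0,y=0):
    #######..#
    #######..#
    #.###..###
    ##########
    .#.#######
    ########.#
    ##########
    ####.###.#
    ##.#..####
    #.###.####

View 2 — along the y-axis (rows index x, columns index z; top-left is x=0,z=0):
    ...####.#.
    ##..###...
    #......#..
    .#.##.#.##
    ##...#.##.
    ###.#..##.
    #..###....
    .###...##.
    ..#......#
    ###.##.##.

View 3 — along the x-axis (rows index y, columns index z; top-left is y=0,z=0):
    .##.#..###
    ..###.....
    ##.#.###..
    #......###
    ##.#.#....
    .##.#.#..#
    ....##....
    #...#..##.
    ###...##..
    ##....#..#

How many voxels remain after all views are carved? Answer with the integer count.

before carving: 1000 voxels (10×10×10)
  1. axis=2 (XY plane), |mask|=83  ⇒  voxels=830
  2. axis=1 (XZ plane), |mask|=47  ⇒  voxels=398
  3. axis=0 (YZ plane), |mask|=43  ⇒  voxels=177

177 voxels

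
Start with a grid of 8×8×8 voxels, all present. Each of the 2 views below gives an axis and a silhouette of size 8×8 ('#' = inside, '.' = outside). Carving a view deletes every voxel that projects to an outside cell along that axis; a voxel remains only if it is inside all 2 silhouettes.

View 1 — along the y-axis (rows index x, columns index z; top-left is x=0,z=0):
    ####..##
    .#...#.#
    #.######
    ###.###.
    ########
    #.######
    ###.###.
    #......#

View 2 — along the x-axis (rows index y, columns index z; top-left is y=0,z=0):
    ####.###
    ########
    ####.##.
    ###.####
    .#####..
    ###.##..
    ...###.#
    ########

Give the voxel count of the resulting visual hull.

before carving: 512 voxels (8×8×8)
step 1: project along y, AND mask (45/64) → |grid| = 360
step 2: project along x, AND mask (50/64) → |grid| = 281

281 voxels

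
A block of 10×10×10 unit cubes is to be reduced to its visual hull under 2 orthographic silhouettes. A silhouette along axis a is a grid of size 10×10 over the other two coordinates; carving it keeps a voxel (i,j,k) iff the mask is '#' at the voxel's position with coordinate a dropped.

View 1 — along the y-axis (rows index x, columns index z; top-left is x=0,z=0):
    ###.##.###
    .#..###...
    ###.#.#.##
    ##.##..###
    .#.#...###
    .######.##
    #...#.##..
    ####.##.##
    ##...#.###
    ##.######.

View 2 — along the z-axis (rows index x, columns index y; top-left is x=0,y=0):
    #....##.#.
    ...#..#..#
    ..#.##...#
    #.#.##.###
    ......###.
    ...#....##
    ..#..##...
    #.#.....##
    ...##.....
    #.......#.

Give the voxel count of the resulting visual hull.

before carving: 1000 voxels (10×10×10)
V1 y: intersect with XZ mask (65 set) -- 650 left
V2 z: intersect with XY mask (35 set) -- 232 left

remaining voxels: 232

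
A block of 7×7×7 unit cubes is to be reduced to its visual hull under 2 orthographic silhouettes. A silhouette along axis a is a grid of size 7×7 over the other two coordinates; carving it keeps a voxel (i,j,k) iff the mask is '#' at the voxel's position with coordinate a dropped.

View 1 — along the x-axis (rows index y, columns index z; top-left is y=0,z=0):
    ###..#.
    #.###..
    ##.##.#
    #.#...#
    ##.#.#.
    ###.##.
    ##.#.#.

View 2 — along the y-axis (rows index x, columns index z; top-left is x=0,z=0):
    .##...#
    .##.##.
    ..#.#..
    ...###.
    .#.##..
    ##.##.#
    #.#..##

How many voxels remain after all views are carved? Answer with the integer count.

95 voxels

before carving: 343 voxels (7×7×7)
[1] x-view keeps 29 columns → grid now 203
[2] y-view keeps 24 columns → grid now 95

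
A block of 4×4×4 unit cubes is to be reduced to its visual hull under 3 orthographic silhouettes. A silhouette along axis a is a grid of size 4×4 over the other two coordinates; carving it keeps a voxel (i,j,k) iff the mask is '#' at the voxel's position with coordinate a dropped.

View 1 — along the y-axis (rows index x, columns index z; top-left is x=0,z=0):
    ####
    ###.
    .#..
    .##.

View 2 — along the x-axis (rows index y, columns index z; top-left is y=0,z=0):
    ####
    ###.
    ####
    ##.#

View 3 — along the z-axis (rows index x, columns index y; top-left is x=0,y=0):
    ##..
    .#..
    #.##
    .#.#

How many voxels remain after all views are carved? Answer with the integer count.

start: 4×4×4 = 64 voxels
carve view 1 (along y, XZ-mask fill 10/16): 40 voxels remain
carve view 2 (along x, YZ-mask fill 14/16): 36 voxels remain
carve view 3 (along z, XY-mask fill 8/16): 16 voxels remain

|visual hull| = 16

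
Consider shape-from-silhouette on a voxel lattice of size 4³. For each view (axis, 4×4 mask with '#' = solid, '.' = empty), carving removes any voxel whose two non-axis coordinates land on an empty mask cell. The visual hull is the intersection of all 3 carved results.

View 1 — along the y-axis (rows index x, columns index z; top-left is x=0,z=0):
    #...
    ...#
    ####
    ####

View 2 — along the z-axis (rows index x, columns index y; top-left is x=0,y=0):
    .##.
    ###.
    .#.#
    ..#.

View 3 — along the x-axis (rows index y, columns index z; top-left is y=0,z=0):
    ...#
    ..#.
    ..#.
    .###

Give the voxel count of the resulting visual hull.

start: 4×4×4 = 64 voxels
carve view 1 (along y, XZ-mask fill 10/16): 40 voxels remain
carve view 2 (along z, XY-mask fill 8/16): 17 voxels remain
carve view 3 (along x, YZ-mask fill 6/16): 6 voxels remain

6 voxels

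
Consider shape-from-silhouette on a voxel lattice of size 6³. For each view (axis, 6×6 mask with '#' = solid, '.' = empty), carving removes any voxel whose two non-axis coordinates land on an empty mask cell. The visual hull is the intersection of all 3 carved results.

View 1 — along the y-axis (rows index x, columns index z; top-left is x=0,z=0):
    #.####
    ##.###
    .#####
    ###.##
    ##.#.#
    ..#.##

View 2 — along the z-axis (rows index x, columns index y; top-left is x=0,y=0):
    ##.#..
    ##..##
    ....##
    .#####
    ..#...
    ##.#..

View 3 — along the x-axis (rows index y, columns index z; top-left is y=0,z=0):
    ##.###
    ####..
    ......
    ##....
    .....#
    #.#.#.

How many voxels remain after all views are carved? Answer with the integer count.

|visual hull| = 34

full grid |V| = 216
V1 y: intersect with XZ mask (27 set) -- 162 left
V2 z: intersect with XY mask (18 set) -- 83 left
V3 x: intersect with YZ mask (15 set) -- 34 left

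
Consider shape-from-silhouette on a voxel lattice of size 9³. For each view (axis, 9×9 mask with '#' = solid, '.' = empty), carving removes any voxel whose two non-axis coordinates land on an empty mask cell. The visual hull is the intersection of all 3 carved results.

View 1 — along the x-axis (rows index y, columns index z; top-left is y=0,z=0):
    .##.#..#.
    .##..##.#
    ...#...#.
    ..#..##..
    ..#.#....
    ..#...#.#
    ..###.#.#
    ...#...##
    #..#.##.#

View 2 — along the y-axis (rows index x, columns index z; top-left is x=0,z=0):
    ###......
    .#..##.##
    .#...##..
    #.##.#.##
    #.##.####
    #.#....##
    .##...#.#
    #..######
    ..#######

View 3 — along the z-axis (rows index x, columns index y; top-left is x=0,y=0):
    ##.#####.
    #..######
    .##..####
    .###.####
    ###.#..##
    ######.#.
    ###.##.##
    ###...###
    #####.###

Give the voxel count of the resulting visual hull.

132 voxels

initial block: 9^3 = 729
[1] x-view keeps 32 columns → grid now 288
[2] y-view keeps 46 columns → grid now 170
[3] z-view keeps 61 columns → grid now 132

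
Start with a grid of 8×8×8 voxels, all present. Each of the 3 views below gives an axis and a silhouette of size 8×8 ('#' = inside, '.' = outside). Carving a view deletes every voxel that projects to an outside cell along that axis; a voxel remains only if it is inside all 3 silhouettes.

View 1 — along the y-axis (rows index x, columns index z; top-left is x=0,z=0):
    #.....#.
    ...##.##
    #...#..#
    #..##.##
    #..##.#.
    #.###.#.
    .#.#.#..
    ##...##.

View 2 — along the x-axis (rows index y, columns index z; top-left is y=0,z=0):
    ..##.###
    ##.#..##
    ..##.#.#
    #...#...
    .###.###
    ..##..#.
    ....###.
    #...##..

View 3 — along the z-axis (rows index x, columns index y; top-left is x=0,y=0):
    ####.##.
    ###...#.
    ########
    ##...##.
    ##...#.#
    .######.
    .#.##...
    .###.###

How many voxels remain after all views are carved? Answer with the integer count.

remaining voxels: 76

before carving: 512 voxels (8×8×8)
  1. axis=1 (XZ plane), |mask|=30  ⇒  voxels=240
  2. axis=0 (YZ plane), |mask|=31  ⇒  voxels=118
  3. axis=2 (XY plane), |mask|=41  ⇒  voxels=76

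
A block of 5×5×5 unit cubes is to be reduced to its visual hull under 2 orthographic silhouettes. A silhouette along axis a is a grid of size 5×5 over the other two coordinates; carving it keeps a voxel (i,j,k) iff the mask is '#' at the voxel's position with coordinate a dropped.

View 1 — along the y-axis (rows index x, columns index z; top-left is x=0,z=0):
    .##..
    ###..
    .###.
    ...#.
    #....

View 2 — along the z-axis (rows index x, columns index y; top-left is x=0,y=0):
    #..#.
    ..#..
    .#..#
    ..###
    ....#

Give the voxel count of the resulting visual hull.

remaining voxels: 17

full grid |V| = 125
after view 1 [y-axis, 10 of 25 cells solid] → remaining = 50
after view 2 [z-axis, 9 of 25 cells solid] → remaining = 17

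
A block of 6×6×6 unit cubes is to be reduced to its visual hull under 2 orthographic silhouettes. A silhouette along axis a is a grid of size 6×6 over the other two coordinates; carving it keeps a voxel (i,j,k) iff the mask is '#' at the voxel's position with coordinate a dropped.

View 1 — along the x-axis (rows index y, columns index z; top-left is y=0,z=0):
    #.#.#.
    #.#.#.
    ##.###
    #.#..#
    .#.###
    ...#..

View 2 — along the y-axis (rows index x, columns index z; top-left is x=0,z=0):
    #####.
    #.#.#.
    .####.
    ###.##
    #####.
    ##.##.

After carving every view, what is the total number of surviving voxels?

remaining voxels: 84

before carving: 216 voxels (6×6×6)
[1] x-view keeps 19 columns → grid now 114
[2] y-view keeps 26 columns → grid now 84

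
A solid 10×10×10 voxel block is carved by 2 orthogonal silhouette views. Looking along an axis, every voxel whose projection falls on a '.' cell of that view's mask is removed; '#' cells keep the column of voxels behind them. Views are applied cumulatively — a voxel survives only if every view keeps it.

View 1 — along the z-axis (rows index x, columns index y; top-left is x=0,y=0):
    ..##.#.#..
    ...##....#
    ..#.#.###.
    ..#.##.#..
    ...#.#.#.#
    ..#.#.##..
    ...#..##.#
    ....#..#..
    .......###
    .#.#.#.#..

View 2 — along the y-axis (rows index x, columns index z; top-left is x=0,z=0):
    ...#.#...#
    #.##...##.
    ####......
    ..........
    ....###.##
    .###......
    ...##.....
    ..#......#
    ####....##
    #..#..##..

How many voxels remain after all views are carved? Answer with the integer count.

voxel count = 125

before carving: 1000 voxels (10×10×10)
[1] z-view keeps 37 columns → grid now 370
[2] y-view keeps 34 columns → grid now 125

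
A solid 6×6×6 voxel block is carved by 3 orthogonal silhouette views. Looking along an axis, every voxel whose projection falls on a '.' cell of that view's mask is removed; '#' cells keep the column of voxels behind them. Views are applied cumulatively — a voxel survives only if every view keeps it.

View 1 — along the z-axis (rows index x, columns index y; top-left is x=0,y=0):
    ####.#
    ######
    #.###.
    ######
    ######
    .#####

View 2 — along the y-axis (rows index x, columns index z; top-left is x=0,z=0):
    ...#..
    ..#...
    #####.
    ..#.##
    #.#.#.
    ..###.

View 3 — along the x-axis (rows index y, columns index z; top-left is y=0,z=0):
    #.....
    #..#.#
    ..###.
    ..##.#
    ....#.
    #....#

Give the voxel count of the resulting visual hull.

before carving: 216 voxels (6×6×6)
carve view 1 (along z, XY-mask fill 32/36): 192 voxels remain
carve view 2 (along y, XZ-mask fill 16/36): 82 voxels remain
carve view 3 (along x, YZ-mask fill 13/36): 33 voxels remain

33 voxels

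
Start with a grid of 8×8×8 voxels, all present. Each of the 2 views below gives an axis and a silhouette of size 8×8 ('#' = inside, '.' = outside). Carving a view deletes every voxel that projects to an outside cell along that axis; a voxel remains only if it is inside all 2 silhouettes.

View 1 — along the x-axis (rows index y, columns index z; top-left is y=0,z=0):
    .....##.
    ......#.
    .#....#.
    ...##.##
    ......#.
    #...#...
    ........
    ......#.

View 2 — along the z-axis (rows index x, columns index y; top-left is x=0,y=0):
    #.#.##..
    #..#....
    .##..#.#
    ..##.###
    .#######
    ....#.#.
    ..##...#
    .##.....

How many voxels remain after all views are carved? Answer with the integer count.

start: 8×8×8 = 512 voxels
after view 1 [x-axis, 13 of 64 cells solid] → remaining = 104
after view 2 [z-axis, 29 of 64 cells solid] → remaining = 50

remaining voxels: 50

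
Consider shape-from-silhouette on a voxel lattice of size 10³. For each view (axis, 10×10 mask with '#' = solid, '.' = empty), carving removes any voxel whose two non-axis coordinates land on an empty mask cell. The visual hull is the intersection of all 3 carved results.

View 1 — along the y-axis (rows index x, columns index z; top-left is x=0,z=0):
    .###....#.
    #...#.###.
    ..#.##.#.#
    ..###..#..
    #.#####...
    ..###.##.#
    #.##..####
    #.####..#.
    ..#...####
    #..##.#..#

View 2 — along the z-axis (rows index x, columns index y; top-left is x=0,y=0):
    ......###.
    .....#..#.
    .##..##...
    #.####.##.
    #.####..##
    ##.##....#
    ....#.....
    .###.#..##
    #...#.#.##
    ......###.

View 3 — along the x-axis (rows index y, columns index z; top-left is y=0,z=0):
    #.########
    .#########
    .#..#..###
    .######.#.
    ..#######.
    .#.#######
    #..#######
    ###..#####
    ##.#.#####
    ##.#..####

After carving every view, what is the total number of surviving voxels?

start: 10×10×10 = 1000 voxels
[1] y-view keeps 53 columns → grid now 530
[2] z-view keeps 43 columns → grid now 225
[3] x-view keeps 76 columns → grid now 166

remaining voxels: 166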